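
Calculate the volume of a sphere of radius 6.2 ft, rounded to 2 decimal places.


Shape: sphere
Radius r = 6.2 ft
Formula: V = (4/3) * pi * r^3
r^3 = 238.328
(4/3) * 238.328 = 317.770667
V = 317.770667 * pi
V = 998.31
998.31 ft^3


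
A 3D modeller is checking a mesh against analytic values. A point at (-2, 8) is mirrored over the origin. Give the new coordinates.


Transformation: reflection
Original point: (-2, 8)
Rule for reflection through the origin: (x, y) -> (-x, -y)
Apply: (-2, 8) -> (2, -8)
(2, -8)


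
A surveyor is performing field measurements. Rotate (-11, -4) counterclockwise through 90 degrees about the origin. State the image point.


Transformation: rotation about the origin
Original point: (-11, -4)
Rule for 90 deg counterclockwise: (x, y) -> (-y, x)
Apply: (-11, -4) -> (4, -11)
(4, -11)


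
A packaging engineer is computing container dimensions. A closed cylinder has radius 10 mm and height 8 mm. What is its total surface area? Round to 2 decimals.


Shape: closed cylinder
Radius r = 10 mm, Height h = 8 mm
Formula: SA = 2*pi*r^2 + 2*pi*r*h = 2*pi*r*(r + h)
r + h = 18
2 * r * (r + h) = 2 * 10 * 18 = 360
SA = 360 * pi
SA = 1130.97
1130.97 mm^2


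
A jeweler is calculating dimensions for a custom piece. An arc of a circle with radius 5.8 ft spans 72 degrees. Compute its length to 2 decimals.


Shape: circular arc
Radius r = 5.8 ft, Angle = 72 degrees
Formula: L = (angle/360) * 2 * pi * r
2 * pi * r = 11.6 * pi
L = (72/360) * 11.6 * pi
L = 2.32 * pi
L = 7.29
7.29 ft


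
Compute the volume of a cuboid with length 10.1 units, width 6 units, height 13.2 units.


Shape: rectangular prism
l = 10.1 units, w = 6 units, h = 13.2 units
Formula: V = l * w * h
V = 10.1 * 6 * 13.2
V = 60.6 * 13.2
V = 799.92
799.92 units^3


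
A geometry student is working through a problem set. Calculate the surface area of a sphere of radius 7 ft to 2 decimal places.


Shape: sphere
Radius r = 7 ft
Formula: SA = 4 * pi * r^2
r^2 = 49
SA = 4 * pi * 49
SA = 196 * pi
SA = 615.75
615.75 ft^2


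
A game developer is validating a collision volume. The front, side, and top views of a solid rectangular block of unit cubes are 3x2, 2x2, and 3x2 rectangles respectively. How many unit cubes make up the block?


Orthographic views of a solid rectangular block:
Front view 3 x 2 -> length = 3, height = 2
Side view 2 x 2 -> width = 2, height = 2 (consistent)
Top view 3 x 2 -> confirms length = 3, width = 2
The block is 3 x 2 x 2.
Total unit cubes = 3 * 2 * 2 = 12
12 unit cubes


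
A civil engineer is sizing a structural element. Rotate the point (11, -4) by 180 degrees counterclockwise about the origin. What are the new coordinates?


Transformation: rotation about the origin
Original point: (11, -4)
Rule for 180 deg: (x, y) -> (-x, -y)
Apply: (11, -4) -> (-11, 4)
(-11, 4)


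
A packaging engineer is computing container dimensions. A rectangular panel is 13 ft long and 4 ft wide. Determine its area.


Shape: rectangle
Length l = 13 ft, Width w = 4 ft
Formula: A = l * w
A = 13 * 4
A = 52
52 ft^2


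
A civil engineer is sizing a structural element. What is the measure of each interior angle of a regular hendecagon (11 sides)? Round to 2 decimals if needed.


Shape: regular hendecagon (11 sides)
Formula: interior angle = (n - 2) * 180 / n
(n - 2) = 9
(n - 2) * 180 = 1620
angle = 1620 / 11
angle = 147.27
147.27 degrees


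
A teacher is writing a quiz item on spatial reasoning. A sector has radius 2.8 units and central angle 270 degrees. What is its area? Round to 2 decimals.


Shape: circular sector
Radius r = 2.8 units, Angle = 270 degrees
Formula: A = (angle/360) * pi * r^2
r^2 = 7.84
Fraction of circle = 270/360
A = (270/360) * pi * 7.84
A = 5.88 * pi
A = 18.47
18.47 units^2


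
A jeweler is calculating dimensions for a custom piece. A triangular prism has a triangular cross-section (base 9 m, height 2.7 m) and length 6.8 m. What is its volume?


Shape: triangular prism
Triangle base = 9 m, triangle height = 2.7 m, prism length L = 6.8 m
Formula: V = (1/2 * b * h_tri) * L
Cross-section area = 0.5 * 9 * 2.7 = 12.15
V = 12.15 * 6.8
V = 82.62
82.62 m^3


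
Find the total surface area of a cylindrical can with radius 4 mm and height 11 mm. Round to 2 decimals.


Shape: closed cylinder
Radius r = 4 mm, Height h = 11 mm
Formula: SA = 2*pi*r^2 + 2*pi*r*h = 2*pi*r*(r + h)
r + h = 15
2 * r * (r + h) = 2 * 4 * 15 = 120
SA = 120 * pi
SA = 376.99
376.99 mm^2


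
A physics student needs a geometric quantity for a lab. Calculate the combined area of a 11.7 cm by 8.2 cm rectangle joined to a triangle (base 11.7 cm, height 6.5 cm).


Composite shape: rectangle + triangle
Rectangle area = 11.7 * 8.2 = 95.94
Triangle area = 0.5 * 11.7 * 6.5 = 38.025
Total = 95.94 + 38.025
Total = 133.965
133.965 cm^2


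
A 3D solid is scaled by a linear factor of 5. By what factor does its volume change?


Linear scale factor k = 5
Rule: under a linear scaling by k, volumes scale by k^3.
k^3 = 5 * 5 * 5
k^3 = 25 * 5
k^3 = 125
Volume scales by a factor of 125.
125 (dimensionless)


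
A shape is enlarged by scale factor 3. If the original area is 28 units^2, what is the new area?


Linear scale factor k = 3
Original area = 28 units^2
Rule: under a linear scaling by k, areas scale by k^2.
k^2 = 3^2 = 9
New area = 28 * 9
New area = 252
252 units^2


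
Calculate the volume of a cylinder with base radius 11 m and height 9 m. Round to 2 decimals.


Shape: cylinder
Radius r = 11 m, Height h = 9 m
Formula: V = pi * r^2 * h
r^2 = 121
V = pi * 121 * 9
V = 1089 * pi
V = 3421.19
3421.19 m^3


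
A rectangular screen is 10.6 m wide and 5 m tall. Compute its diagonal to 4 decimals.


Shape: rectangle (diagonal via Pythagoras)
Sides: 10.6 m and 5 m
Formula: d = sqrt(l^2 + w^2)
l^2 = 112.36, w^2 = 25
l^2 + w^2 = 137.36
d = sqrt(137.36)
d = 11.7201
11.7201 m


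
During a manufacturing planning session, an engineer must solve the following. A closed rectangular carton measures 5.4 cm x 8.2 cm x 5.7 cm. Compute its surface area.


Shape: rectangular prism
l = 5.4 cm, w = 8.2 cm, h = 5.7 cm
Formula: SA = 2(lw + lh + wh)
lw = 44.28, lh = 30.78, wh = 46.74
lw + lh + wh = 121.8
SA = 2 * 121.8
SA = 243.6
243.6 cm^2


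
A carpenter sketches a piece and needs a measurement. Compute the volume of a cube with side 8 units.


Shape: cube
Side s = 8 units
Formula: V = s^3
V = 8 * 8 * 8
V = 64 * 8
V = 512
512 units^3


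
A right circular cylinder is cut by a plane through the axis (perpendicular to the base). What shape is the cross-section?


Solid: right circular cylinder
Cutting plane: through the axis (perpendicular to the base)
Visualize the intersection of the plane with the solid's surface.
The boundary of the cut region is a rectangle.
rectangle


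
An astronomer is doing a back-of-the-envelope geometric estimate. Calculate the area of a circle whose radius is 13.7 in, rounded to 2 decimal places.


Shape: circle
Radius r = 13.7 in
Formula: A = pi * r^2
r^2 = 13.7^2 = 187.69
A = pi * 187.69
A = 589.65
589.65 in^2


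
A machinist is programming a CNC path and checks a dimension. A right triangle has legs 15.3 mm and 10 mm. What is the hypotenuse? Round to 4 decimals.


Shape: right triangle
Legs a = 15.3 mm, b = 10 mm
Formula: c = sqrt(a^2 + b^2)
a^2 = 234.09, b^2 = 100
a^2 + b^2 = 334.09
c = sqrt(334.09)
c = 18.2781
18.2781 mm


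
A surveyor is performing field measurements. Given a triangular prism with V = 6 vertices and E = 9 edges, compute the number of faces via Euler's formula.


Polyhedron: triangular prism
Euler's formula for convex polyhedra: V - E + F = 2
Given: V = 6 vertices and E = 9 edges
Solve for F:
F = 2 + E - V = 2 + 9 - 6 = 5
5 faces


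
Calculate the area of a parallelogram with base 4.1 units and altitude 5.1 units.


Shape: parallelogram
Base b = 4.1 units, Height h = 5.1 units
Formula: A = b * h
A = 4.1 * 5.1
A = 20.91
20.91 units^2


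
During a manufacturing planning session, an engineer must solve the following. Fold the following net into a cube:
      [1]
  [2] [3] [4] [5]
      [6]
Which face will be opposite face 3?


Net: cross layout. Take square 3 as the base (bottom).
Fold the four squares in the horizontal row up around 3: 2 -> left, 4 -> right, 5 wraps to the top.
Fold 1 and 6 up from 3: 1 -> back, 6 -> front.
Opposite pairs are therefore: (1, 6), (2, 4), (3, 5).
Face 3 is opposite face 5.
face 5


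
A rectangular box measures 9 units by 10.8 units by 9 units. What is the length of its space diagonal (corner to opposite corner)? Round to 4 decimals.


Shape: rectangular box (space diagonal)
l = 9 units, w = 10.8 units, h = 9 units
Visualize: the diagonal of the base, then a right triangle with that diagonal and the height.
Formula: d = sqrt(l^2 + w^2 + h^2)
l^2 + w^2 + h^2 = 81 + 116.64 + 81 = 278.64
d = sqrt(278.64)
d = 16.6925
16.6925 units


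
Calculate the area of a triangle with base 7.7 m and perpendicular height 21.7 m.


Shape: triangle
Base b = 7.7 m, Height h = 21.7 m
Formula: A = (1/2) * b * h
A = 0.5 * 7.7 * 21.7
A = 0.5 * 167.09
A = 83.545
83.545 m^2


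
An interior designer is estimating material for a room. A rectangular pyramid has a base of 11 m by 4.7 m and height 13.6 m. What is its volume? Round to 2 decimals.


Shape: rectangular pyramid
Base: 11 m x 4.7 m, Height h = 13.6 m
Formula: V = (1/3) * base_area * h
base_area = 11 * 4.7 = 51.7
base_area * h = 51.7 * 13.6 = 703.12
V = 703.12 / 3
V = 234.37
234.37 m^3


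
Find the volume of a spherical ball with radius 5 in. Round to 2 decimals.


Shape: sphere
Radius r = 5 in
Formula: V = (4/3) * pi * r^3
r^3 = 125
(4/3) * 125 = 166.666667
V = 166.666667 * pi
V = 523.6
523.6 in^3


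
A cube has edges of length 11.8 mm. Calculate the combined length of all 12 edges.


Shape: cube
Side s = 11.8 mm
A cube has 12 edges, all equal.
Formula: total edge length = 12 * s
Total = 12 * 11.8
Total = 141.6
141.6 mm


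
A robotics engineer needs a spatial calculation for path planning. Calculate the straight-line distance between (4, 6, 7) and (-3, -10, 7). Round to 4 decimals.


3D distance between two points
P1 = (4, 6, 7), P2 = (-3, -10, 7)
Formula: d = sqrt((x2-x1)^2 + (y2-y1)^2 + (z2-z1)^2)
dx = -3 - 4 = -7
dy = -10 - 6 = -16
dz = 7 - 7 = 0
dx^2 + dy^2 + dz^2 = 49 + 256 + 0 = 305
d = sqrt(305)
d = 17.4642
17.4642 units


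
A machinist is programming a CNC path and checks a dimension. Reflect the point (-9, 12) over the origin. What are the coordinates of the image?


Transformation: reflection
Original point: (-9, 12)
Rule for reflection through the origin: (x, y) -> (-x, -y)
Apply: (-9, 12) -> (9, -12)
(9, -12)


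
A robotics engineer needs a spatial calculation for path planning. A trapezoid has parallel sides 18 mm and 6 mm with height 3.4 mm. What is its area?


Shape: trapezoid
Parallel sides a = 18 mm, b = 6 mm; Height h = 3.4 mm
Formula: A = (a + b) * h / 2
a + b = 18 + 6 = 24
A = 24 * 3.4 / 2
A = 81.6 / 2
A = 40.8
40.8 mm^2


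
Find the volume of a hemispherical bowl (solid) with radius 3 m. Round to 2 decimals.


Shape: hemisphere (half of a sphere)
Radius r = 3 m
Formula: V = (1/2) * (4/3) * pi * r^3 = (2/3) * pi * r^3
r^3 = 27
(2/3) * 27 = 18
V = 18 * pi
V = 56.55
56.55 m^3


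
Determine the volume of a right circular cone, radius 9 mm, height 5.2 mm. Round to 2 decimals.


Shape: cone
Radius r = 9 mm, Height h = 5.2 mm
Formula: V = (1/3) * pi * r^2 * h
r^2 = 81
pi * r^2 * h = pi * 81 * 5.2 = 421.2 * pi
V = 421.2 * pi / 3
V = 441.08
441.08 mm^3


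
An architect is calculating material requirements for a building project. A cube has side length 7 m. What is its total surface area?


Shape: cube
Side s = 7 m
A cube has 6 square faces.
Formula: SA = 6 * s^2
s^2 = 49
SA = 6 * 49
SA = 294
294 m^2


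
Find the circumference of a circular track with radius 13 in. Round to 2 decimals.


Shape: circle
Radius r = 13 in
Formula: C = 2 * pi * r
C = 2 * pi * 13
C = 26 * pi
C = 81.68
81.68 in


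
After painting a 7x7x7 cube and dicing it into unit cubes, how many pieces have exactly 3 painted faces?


Large cube: 7 x 7 x 7, cut into unit cubes.
Cubes with 3 painted faces are at the corners. A cube always has 8 corners.
Count = 8
8 unit cubes


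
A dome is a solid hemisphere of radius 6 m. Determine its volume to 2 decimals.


Shape: hemisphere (half of a sphere)
Radius r = 6 m
Formula: V = (1/2) * (4/3) * pi * r^3 = (2/3) * pi * r^3
r^3 = 216
(2/3) * 216 = 144
V = 144 * pi
V = 452.39
452.39 m^3


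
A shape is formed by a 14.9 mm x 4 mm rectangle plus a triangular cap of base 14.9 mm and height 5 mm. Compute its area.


Composite shape: rectangle + triangle
Rectangle area = 14.9 * 4 = 59.6
Triangle area = 0.5 * 14.9 * 5 = 37.25
Total = 59.6 + 37.25
Total = 96.85
96.85 mm^2


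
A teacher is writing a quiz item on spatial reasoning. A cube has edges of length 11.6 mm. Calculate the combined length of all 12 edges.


Shape: cube
Side s = 11.6 mm
A cube has 12 edges, all equal.
Formula: total edge length = 12 * s
Total = 12 * 11.6
Total = 139.2
139.2 mm


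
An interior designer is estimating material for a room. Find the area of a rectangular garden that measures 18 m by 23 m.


Shape: rectangle
Length l = 18 m, Width w = 23 m
Formula: A = l * w
A = 18 * 23
A = 414
414 m^2


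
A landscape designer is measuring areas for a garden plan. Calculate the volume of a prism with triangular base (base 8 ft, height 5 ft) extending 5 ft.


Shape: triangular prism
Triangle base = 8 ft, triangle height = 5 ft, prism length L = 5 ft
Formula: V = (1/2 * b * h_tri) * L
Cross-section area = 0.5 * 8 * 5 = 20
V = 20 * 5
V = 100
100 ft^3


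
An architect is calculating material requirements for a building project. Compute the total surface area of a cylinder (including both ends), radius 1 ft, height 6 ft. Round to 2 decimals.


Shape: closed cylinder
Radius r = 1 ft, Height h = 6 ft
Formula: SA = 2*pi*r^2 + 2*pi*r*h = 2*pi*r*(r + h)
r + h = 7
2 * r * (r + h) = 2 * 1 * 7 = 14
SA = 14 * pi
SA = 43.98
43.98 ft^2


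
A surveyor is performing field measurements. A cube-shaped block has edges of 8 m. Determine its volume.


Shape: cube
Side s = 8 m
Formula: V = s^3
V = 8 * 8 * 8
V = 64 * 8
V = 512
512 m^3


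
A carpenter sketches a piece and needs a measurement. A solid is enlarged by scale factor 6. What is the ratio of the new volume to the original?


Linear scale factor k = 6
Rule: under a linear scaling by k, volumes scale by k^3.
k^3 = 6 * 6 * 6
k^3 = 36 * 6
k^3 = 216
Volume scales by a factor of 216.
216 (dimensionless)


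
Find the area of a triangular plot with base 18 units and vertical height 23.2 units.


Shape: triangle
Base b = 18 units, Height h = 23.2 units
Formula: A = (1/2) * b * h
A = 0.5 * 18 * 23.2
A = 0.5 * 417.6
A = 208.8
208.8 units^2


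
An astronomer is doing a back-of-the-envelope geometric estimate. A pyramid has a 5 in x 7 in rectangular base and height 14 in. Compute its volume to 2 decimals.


Shape: rectangular pyramid
Base: 5 in x 7 in, Height h = 14 in
Formula: V = (1/3) * base_area * h
base_area = 5 * 7 = 35
base_area * h = 35 * 14 = 490
V = 490 / 3
V = 163.33
163.33 in^3


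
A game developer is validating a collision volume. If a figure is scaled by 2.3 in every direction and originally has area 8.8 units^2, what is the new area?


Linear scale factor k = 2.3
Original area = 8.8 units^2
Rule: under a linear scaling by k, areas scale by k^2.
k^2 = 2.3^2 = 5.29
New area = 8.8 * 5.29
New area = 46.552
46.552 units^2


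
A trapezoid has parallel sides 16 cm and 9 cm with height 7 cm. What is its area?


Shape: trapezoid
Parallel sides a = 16 cm, b = 9 cm; Height h = 7 cm
Formula: A = (a + b) * h / 2
a + b = 16 + 9 = 25
A = 25 * 7 / 2
A = 175 / 2
A = 87.5
87.5 cm^2


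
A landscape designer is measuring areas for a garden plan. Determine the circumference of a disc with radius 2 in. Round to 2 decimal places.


Shape: circle
Radius r = 2 in
Formula: C = 2 * pi * r
C = 2 * pi * 2
C = 4 * pi
C = 12.57
12.57 in


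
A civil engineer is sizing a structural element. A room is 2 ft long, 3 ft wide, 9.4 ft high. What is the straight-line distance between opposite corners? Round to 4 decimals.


Shape: rectangular box (space diagonal)
l = 2 ft, w = 3 ft, h = 9.4 ft
Visualize: the diagonal of the base, then a right triangle with that diagonal and the height.
Formula: d = sqrt(l^2 + w^2 + h^2)
l^2 + w^2 + h^2 = 4 + 9 + 88.36 = 101.36
d = sqrt(101.36)
d = 10.0678
10.0678 ft


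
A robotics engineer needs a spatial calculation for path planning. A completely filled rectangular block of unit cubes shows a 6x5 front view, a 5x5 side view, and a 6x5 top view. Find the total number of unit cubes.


Orthographic views of a solid rectangular block:
Front view 6 x 5 -> length = 6, height = 5
Side view 5 x 5 -> width = 5, height = 5 (consistent)
Top view 6 x 5 -> confirms length = 6, width = 5
The block is 6 x 5 x 5.
Total unit cubes = 6 * 5 * 5 = 150
150 unit cubes


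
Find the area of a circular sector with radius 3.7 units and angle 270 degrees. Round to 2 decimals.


Shape: circular sector
Radius r = 3.7 units, Angle = 270 degrees
Formula: A = (angle/360) * pi * r^2
r^2 = 13.69
Fraction of circle = 270/360
A = (270/360) * pi * 13.69
A = 10.2675 * pi
A = 32.26
32.26 units^2


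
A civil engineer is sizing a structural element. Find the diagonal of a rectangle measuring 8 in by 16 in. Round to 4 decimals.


Shape: rectangle (diagonal via Pythagoras)
Sides: 8 in and 16 in
Formula: d = sqrt(l^2 + w^2)
l^2 = 64, w^2 = 256
l^2 + w^2 = 320
d = sqrt(320)
d = 17.8885
17.8885 in


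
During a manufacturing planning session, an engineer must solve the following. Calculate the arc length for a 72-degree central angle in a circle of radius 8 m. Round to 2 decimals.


Shape: circular arc
Radius r = 8 m, Angle = 72 degrees
Formula: L = (angle/360) * 2 * pi * r
2 * pi * r = 16 * pi
L = (72/360) * 16 * pi
L = 3.2 * pi
L = 10.05
10.05 m


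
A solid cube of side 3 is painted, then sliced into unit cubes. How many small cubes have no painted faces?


Large cube: 3 x 3 x 3, cut into unit cubes.
n = 3, so n - 2 = 1
Unpainted cubes form the interior (n - 2)^3 block.
(n - 2)^3 = 1^3 = 1
1 unit cubes


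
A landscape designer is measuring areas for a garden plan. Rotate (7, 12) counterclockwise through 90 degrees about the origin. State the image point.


Transformation: rotation about the origin
Original point: (7, 12)
Rule for 90 deg counterclockwise: (x, y) -> (-y, x)
Apply: (7, 12) -> (-12, 7)
(-12, 7)


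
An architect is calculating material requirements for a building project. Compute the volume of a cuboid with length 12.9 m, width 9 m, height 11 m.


Shape: rectangular prism
l = 12.9 m, w = 9 m, h = 11 m
Formula: V = l * w * h
V = 12.9 * 9 * 11
V = 116.1 * 11
V = 1277.1
1277.1 m^3


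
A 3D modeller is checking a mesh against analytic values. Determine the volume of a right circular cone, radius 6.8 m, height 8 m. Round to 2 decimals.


Shape: cone
Radius r = 6.8 m, Height h = 8 m
Formula: V = (1/3) * pi * r^2 * h
r^2 = 46.24
pi * r^2 * h = pi * 46.24 * 8 = 369.92 * pi
V = 369.92 * pi / 3
V = 387.38
387.38 m^3


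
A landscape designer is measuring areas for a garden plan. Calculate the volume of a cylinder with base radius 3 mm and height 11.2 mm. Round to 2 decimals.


Shape: cylinder
Radius r = 3 mm, Height h = 11.2 mm
Formula: V = pi * r^2 * h
r^2 = 9
V = pi * 9 * 11.2
V = 100.8 * pi
V = 316.67
316.67 mm^3


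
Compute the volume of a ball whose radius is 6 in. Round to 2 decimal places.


Shape: sphere
Radius r = 6 in
Formula: V = (4/3) * pi * r^3
r^3 = 216
(4/3) * 216 = 288
V = 288 * pi
V = 904.78
904.78 in^3


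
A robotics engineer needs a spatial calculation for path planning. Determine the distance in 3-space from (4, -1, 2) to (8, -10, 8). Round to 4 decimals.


3D distance between two points
P1 = (4, -1, 2), P2 = (8, -10, 8)
Formula: d = sqrt((x2-x1)^2 + (y2-y1)^2 + (z2-z1)^2)
dx = 8 - 4 = 4
dy = -10 - -1 = -9
dz = 8 - 2 = 6
dx^2 + dy^2 + dz^2 = 16 + 81 + 36 = 133
d = sqrt(133)
d = 11.5326
11.5326 units


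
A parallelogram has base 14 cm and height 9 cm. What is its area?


Shape: parallelogram
Base b = 14 cm, Height h = 9 cm
Formula: A = b * h
A = 14 * 9
A = 126
126 cm^2


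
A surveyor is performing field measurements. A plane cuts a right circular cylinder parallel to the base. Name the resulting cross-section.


Solid: right circular cylinder
Cutting plane: parallel to the base
Visualize the intersection of the plane with the solid's surface.
The boundary of the cut region is a circle.
circle


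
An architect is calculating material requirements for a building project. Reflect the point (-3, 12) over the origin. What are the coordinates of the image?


Transformation: reflection
Original point: (-3, 12)
Rule for reflection through the origin: (x, y) -> (-x, -y)
Apply: (-3, 12) -> (3, -12)
(3, -12)


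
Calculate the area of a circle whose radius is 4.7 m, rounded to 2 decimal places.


Shape: circle
Radius r = 4.7 m
Formula: A = pi * r^2
r^2 = 4.7^2 = 22.09
A = pi * 22.09
A = 69.4
69.4 m^2


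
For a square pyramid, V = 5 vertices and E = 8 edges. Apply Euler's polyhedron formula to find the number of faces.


Polyhedron: square pyramid
Euler's formula for convex polyhedra: V - E + F = 2
Given: V = 5 vertices and E = 8 edges
Solve for F:
F = 2 + E - V = 2 + 8 - 5 = 5
5 faces


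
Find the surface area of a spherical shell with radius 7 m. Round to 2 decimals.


Shape: sphere
Radius r = 7 m
Formula: SA = 4 * pi * r^2
r^2 = 49
SA = 4 * pi * 49
SA = 196 * pi
SA = 615.75
615.75 m^2


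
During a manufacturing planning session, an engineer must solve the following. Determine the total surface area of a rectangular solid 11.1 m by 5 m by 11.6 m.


Shape: rectangular prism
l = 11.1 m, w = 5 m, h = 11.6 m
Formula: SA = 2(lw + lh + wh)
lw = 55.5, lh = 128.76, wh = 58
lw + lh + wh = 242.26
SA = 2 * 242.26
SA = 484.52
484.52 m^2


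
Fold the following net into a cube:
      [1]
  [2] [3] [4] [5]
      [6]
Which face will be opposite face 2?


Net: cross layout. Take square 3 as the base (bottom).
Fold the four squares in the horizontal row up around 3: 2 -> left, 4 -> right, 5 wraps to the top.
Fold 1 and 6 up from 3: 1 -> back, 6 -> front.
Opposite pairs are therefore: (1, 6), (2, 4), (3, 5).
Face 2 is opposite face 4.
face 4


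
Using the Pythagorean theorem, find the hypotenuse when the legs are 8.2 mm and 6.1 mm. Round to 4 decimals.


Shape: right triangle
Legs a = 8.2 mm, b = 6.1 mm
Formula: c = sqrt(a^2 + b^2)
a^2 = 67.24, b^2 = 37.21
a^2 + b^2 = 104.45
c = sqrt(104.45)
c = 10.2201
10.2201 mm


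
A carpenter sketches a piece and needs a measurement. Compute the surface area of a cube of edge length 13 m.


Shape: cube
Side s = 13 m
A cube has 6 square faces.
Formula: SA = 6 * s^2
s^2 = 169
SA = 6 * 169
SA = 1014
1014 m^2


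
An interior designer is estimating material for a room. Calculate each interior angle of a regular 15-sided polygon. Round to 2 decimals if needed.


Shape: regular pentadecagon (15 sides)
Formula: interior angle = (n - 2) * 180 / n
(n - 2) = 13
(n - 2) * 180 = 2340
angle = 2340 / 15
angle = 156
156 degrees


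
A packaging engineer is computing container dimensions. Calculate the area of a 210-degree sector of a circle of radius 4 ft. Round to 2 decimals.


Shape: circular sector
Radius r = 4 ft, Angle = 210 degrees
Formula: A = (angle/360) * pi * r^2
r^2 = 16
Fraction of circle = 210/360
A = (210/360) * pi * 16
A = 9.333333 * pi
A = 29.32
29.32 ft^2


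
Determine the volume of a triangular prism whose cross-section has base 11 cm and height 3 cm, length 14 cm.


Shape: triangular prism
Triangle base = 11 cm, triangle height = 3 cm, prism length L = 14 cm
Formula: V = (1/2 * b * h_tri) * L
Cross-section area = 0.5 * 11 * 3 = 16.5
V = 16.5 * 14
V = 231
231 cm^3


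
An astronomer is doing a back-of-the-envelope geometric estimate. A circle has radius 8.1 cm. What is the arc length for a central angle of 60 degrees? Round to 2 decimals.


Shape: circular arc
Radius r = 8.1 cm, Angle = 60 degrees
Formula: L = (angle/360) * 2 * pi * r
2 * pi * r = 16.2 * pi
L = (60/360) * 16.2 * pi
L = 2.7 * pi
L = 8.48
8.48 cm


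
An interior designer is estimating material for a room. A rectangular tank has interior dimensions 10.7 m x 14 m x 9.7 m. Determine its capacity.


Shape: rectangular prism
l = 10.7 m, w = 14 m, h = 9.7 m
Formula: V = l * w * h
V = 10.7 * 14 * 9.7
V = 149.8 * 9.7
V = 1453.06
1453.06 m^3


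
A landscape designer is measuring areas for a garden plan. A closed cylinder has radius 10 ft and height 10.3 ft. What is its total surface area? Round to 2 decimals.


Shape: closed cylinder
Radius r = 10 ft, Height h = 10.3 ft
Formula: SA = 2*pi*r^2 + 2*pi*r*h = 2*pi*r*(r + h)
r + h = 20.3
2 * r * (r + h) = 2 * 10 * 20.3 = 406
SA = 406 * pi
SA = 1275.49
1275.49 ft^2


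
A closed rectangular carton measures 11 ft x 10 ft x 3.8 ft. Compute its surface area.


Shape: rectangular prism
l = 11 ft, w = 10 ft, h = 3.8 ft
Formula: SA = 2(lw + lh + wh)
lw = 110, lh = 41.8, wh = 38
lw + lh + wh = 189.8
SA = 2 * 189.8
SA = 379.6
379.6 ft^2


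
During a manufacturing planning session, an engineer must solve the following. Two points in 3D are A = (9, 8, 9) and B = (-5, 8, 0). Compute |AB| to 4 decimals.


3D distance between two points
P1 = (9, 8, 9), P2 = (-5, 8, 0)
Formula: d = sqrt((x2-x1)^2 + (y2-y1)^2 + (z2-z1)^2)
dx = -5 - 9 = -14
dy = 8 - 8 = 0
dz = 0 - 9 = -9
dx^2 + dy^2 + dz^2 = 196 + 0 + 81 = 277
d = sqrt(277)
d = 16.6433
16.6433 units


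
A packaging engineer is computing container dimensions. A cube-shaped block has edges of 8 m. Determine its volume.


Shape: cube
Side s = 8 m
Formula: V = s^3
V = 8 * 8 * 8
V = 64 * 8
V = 512
512 m^3


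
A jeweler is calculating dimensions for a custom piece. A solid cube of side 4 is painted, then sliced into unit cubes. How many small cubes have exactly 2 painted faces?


Large cube: 4 x 4 x 4, cut into unit cubes.
n = 4, so n - 2 = 2
Cubes with 2 painted faces lie along the edges, excluding corners.
A cube has 12 edges; each contributes (n - 2) = 2 such cubes.
Count = 12 * 2 = 24
24 unit cubes


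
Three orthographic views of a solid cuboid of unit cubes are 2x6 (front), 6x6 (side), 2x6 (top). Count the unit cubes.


Orthographic views of a solid rectangular block:
Front view 2 x 6 -> length = 2, height = 6
Side view 6 x 6 -> width = 6, height = 6 (consistent)
Top view 2 x 6 -> confirms length = 2, width = 6
The block is 2 x 6 x 6.
Total unit cubes = 2 * 6 * 6 = 72
72 unit cubes


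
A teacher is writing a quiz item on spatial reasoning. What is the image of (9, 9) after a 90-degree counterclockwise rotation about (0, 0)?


Transformation: rotation about the origin
Original point: (9, 9)
Rule for 90 deg counterclockwise: (x, y) -> (-y, x)
Apply: (9, 9) -> (-9, 9)
(-9, 9)


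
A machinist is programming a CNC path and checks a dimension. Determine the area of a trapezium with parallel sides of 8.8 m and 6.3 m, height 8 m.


Shape: trapezoid
Parallel sides a = 8.8 m, b = 6.3 m; Height h = 8 m
Formula: A = (a + b) * h / 2
a + b = 8.8 + 6.3 = 15.1
A = 15.1 * 8 / 2
A = 120.8 / 2
A = 60.4
60.4 m^2


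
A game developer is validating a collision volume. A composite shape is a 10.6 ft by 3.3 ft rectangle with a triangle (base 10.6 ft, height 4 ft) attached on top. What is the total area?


Composite shape: rectangle + triangle
Rectangle area = 10.6 * 3.3 = 34.98
Triangle area = 0.5 * 10.6 * 4 = 21.2
Total = 34.98 + 21.2
Total = 56.18
56.18 ft^2


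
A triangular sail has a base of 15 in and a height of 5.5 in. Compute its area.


Shape: triangle
Base b = 15 in, Height h = 5.5 in
Formula: A = (1/2) * b * h
A = 0.5 * 15 * 5.5
A = 0.5 * 82.5
A = 41.25
41.25 in^2


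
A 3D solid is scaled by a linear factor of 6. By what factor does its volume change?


Linear scale factor k = 6
Rule: under a linear scaling by k, volumes scale by k^3.
k^3 = 6 * 6 * 6
k^3 = 36 * 6
k^3 = 216
Volume scales by a factor of 216.
216 (dimensionless)


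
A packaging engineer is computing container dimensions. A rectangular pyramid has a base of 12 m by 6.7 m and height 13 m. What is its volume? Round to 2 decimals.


Shape: rectangular pyramid
Base: 12 m x 6.7 m, Height h = 13 m
Formula: V = (1/3) * base_area * h
base_area = 12 * 6.7 = 80.4
base_area * h = 80.4 * 13 = 1045.2
V = 1045.2 / 3
V = 348.4
348.4 m^3


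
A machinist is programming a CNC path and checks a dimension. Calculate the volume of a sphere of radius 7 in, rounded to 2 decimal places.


Shape: sphere
Radius r = 7 in
Formula: V = (4/3) * pi * r^3
r^3 = 343
(4/3) * 343 = 457.333333
V = 457.333333 * pi
V = 1436.76
1436.76 in^3


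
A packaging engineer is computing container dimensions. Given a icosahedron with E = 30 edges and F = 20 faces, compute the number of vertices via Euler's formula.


Polyhedron: icosahedron
Euler's formula for convex polyhedra: V - E + F = 2
Given: E = 30 edges and F = 20 faces
Solve for V:
V = 2 + E - F = 2 + 30 - 20 = 12
12 vertices


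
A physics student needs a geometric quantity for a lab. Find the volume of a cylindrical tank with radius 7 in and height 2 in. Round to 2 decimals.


Shape: cylinder
Radius r = 7 in, Height h = 2 in
Formula: V = pi * r^2 * h
r^2 = 49
V = pi * 49 * 2
V = 98 * pi
V = 307.88
307.88 in^3


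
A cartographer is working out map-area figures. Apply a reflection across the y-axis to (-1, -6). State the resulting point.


Transformation: reflection
Original point: (-1, -6)
Rule for reflection over the y-axis: (x, y) -> (-x, y)
Apply: (-1, -6) -> (1, -6)
(1, -6)


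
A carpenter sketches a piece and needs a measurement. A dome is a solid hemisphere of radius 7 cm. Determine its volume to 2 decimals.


Shape: hemisphere (half of a sphere)
Radius r = 7 cm
Formula: V = (1/2) * (4/3) * pi * r^3 = (2/3) * pi * r^3
r^3 = 343
(2/3) * 343 = 228.666667
V = 228.666667 * pi
V = 718.38
718.38 cm^3


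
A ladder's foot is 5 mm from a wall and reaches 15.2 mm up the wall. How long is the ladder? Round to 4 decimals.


Shape: right triangle
Legs a = 5 mm, b = 15.2 mm
Formula: c = sqrt(a^2 + b^2)
a^2 = 25, b^2 = 231.04
a^2 + b^2 = 256.04
c = sqrt(256.04)
c = 16.0012
16.0012 mm


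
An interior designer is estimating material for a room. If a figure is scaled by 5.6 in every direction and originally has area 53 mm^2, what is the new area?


Linear scale factor k = 5.6
Original area = 53 mm^2
Rule: under a linear scaling by k, areas scale by k^2.
k^2 = 5.6^2 = 31.36
New area = 53 * 31.36
New area = 1662.08
1662.08 mm^2


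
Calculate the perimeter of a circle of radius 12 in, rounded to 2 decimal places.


Shape: circle
Radius r = 12 in
Formula: C = 2 * pi * r
C = 2 * pi * 12
C = 24 * pi
C = 75.4
75.4 in


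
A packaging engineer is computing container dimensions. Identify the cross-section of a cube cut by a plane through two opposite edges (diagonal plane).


Solid: cube
Cutting plane: through two opposite edges (diagonal plane)
Visualize the intersection of the plane with the solid's surface.
The boundary of the cut region is a rectangle.
rectangle


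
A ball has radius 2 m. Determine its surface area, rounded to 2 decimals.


Shape: sphere
Radius r = 2 m
Formula: SA = 4 * pi * r^2
r^2 = 4
SA = 4 * pi * 4
SA = 16 * pi
SA = 50.27
50.27 m^2


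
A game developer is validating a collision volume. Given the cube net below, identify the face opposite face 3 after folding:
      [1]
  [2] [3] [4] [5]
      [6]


Net: cross layout. Take square 3 as the base (bottom).
Fold the four squares in the horizontal row up around 3: 2 -> left, 4 -> right, 5 wraps to the top.
Fold 1 and 6 up from 3: 1 -> back, 6 -> front.
Opposite pairs are therefore: (1, 6), (2, 4), (3, 5).
Face 3 is opposite face 5.
face 5


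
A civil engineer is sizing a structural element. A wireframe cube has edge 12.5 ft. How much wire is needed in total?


Shape: cube
Side s = 12.5 ft
A cube has 12 edges, all equal.
Formula: total edge length = 12 * s
Total = 12 * 12.5
Total = 150
150 ft


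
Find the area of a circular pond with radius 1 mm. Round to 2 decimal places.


Shape: circle
Radius r = 1 mm
Formula: A = pi * r^2
r^2 = 1^2 = 1
A = pi * 1
A = 3.14
3.14 mm^2


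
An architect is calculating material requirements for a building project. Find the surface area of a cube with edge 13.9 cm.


Shape: cube
Side s = 13.9 cm
A cube has 6 square faces.
Formula: SA = 6 * s^2
s^2 = 193.21
SA = 6 * 193.21
SA = 1159.26
1159.26 cm^2


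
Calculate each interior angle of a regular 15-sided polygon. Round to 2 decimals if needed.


Shape: regular pentadecagon (15 sides)
Formula: interior angle = (n - 2) * 180 / n
(n - 2) = 13
(n - 2) * 180 = 2340
angle = 2340 / 15
angle = 156
156 degrees


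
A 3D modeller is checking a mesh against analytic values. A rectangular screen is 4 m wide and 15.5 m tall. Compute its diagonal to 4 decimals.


Shape: rectangle (diagonal via Pythagoras)
Sides: 4 m and 15.5 m
Formula: d = sqrt(l^2 + w^2)
l^2 = 16, w^2 = 240.25
l^2 + w^2 = 256.25
d = sqrt(256.25)
d = 16.0078
16.0078 m


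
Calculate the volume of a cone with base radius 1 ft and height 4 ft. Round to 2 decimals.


Shape: cone
Radius r = 1 ft, Height h = 4 ft
Formula: V = (1/3) * pi * r^2 * h
r^2 = 1
pi * r^2 * h = pi * 1 * 4 = 4 * pi
V = 4 * pi / 3
V = 4.19
4.19 ft^3


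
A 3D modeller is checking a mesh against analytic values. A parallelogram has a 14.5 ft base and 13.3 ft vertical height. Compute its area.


Shape: parallelogram
Base b = 14.5 ft, Height h = 13.3 ft
Formula: A = b * h
A = 14.5 * 13.3
A = 192.85
192.85 ft^2


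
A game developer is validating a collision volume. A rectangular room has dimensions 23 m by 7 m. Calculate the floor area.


Shape: rectangle
Length l = 23 m, Width w = 7 m
Formula: A = l * w
A = 23 * 7
A = 161
161 m^2


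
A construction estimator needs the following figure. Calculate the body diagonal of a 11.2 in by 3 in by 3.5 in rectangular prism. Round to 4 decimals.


Shape: rectangular box (space diagonal)
l = 11.2 in, w = 3 in, h = 3.5 in
Visualize: the diagonal of the base, then a right triangle with that diagonal and the height.
Formula: d = sqrt(l^2 + w^2 + h^2)
l^2 + w^2 + h^2 = 125.44 + 9 + 12.25 = 146.69
d = sqrt(146.69)
d = 12.1116
12.1116 in


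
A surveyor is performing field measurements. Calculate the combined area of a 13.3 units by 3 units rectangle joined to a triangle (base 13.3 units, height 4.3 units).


Composite shape: rectangle + triangle
Rectangle area = 13.3 * 3 = 39.9
Triangle area = 0.5 * 13.3 * 4.3 = 28.595
Total = 39.9 + 28.595
Total = 68.495
68.495 units^2


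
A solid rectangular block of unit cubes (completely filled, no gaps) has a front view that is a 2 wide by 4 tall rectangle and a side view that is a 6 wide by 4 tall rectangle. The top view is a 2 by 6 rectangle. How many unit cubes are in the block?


Orthographic views of a solid rectangular block:
Front view 2 x 4 -> length = 2, height = 4
Side view 6 x 4 -> width = 6, height = 4 (consistent)
Top view 2 x 6 -> confirms length = 2, width = 6
The block is 2 x 6 x 4.
Total unit cubes = 2 * 6 * 4 = 48
48 unit cubes


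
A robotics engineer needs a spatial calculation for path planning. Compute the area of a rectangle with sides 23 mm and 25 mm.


Shape: rectangle
Length l = 23 mm, Width w = 25 mm
Formula: A = l * w
A = 23 * 25
A = 575
575 mm^2


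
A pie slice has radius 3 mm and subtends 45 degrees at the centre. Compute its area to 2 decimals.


Shape: circular sector
Radius r = 3 mm, Angle = 45 degrees
Formula: A = (angle/360) * pi * r^2
r^2 = 9
Fraction of circle = 45/360
A = (45/360) * pi * 9
A = 1.125 * pi
A = 3.53
3.53 mm^2


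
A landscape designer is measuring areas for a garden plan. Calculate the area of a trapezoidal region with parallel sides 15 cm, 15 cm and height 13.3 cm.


Shape: trapezoid
Parallel sides a = 15 cm, b = 15 cm; Height h = 13.3 cm
Formula: A = (a + b) * h / 2
a + b = 15 + 15 = 30
A = 30 * 13.3 / 2
A = 399 / 2
A = 199.5
199.5 cm^2


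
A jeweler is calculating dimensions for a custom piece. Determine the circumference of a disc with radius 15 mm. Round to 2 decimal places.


Shape: circle
Radius r = 15 mm
Formula: C = 2 * pi * r
C = 2 * pi * 15
C = 30 * pi
C = 94.25
94.25 mm


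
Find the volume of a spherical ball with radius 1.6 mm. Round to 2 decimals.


Shape: sphere
Radius r = 1.6 mm
Formula: V = (4/3) * pi * r^3
r^3 = 4.096
(4/3) * 4.096 = 5.461333
V = 5.461333 * pi
V = 17.16
17.16 mm^3


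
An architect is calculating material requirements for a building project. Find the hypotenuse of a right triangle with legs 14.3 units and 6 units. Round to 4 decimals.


Shape: right triangle
Legs a = 14.3 units, b = 6 units
Formula: c = sqrt(a^2 + b^2)
a^2 = 204.49, b^2 = 36
a^2 + b^2 = 240.49
c = sqrt(240.49)
c = 15.5077
15.5077 units


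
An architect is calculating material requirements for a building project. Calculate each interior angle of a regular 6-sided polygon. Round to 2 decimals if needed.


Shape: regular hexagon (6 sides)
Formula: interior angle = (n - 2) * 180 / n
(n - 2) = 4
(n - 2) * 180 = 720
angle = 720 / 6
angle = 120
120 degrees


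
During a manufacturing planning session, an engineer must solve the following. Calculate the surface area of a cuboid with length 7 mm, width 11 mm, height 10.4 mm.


Shape: rectangular prism
l = 7 mm, w = 11 mm, h = 10.4 mm
Formula: SA = 2(lw + lh + wh)
lw = 77, lh = 72.8, wh = 114.4
lw + lh + wh = 264.2
SA = 2 * 264.2
SA = 528.4
528.4 mm^2


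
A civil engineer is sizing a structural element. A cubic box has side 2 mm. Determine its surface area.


Shape: cube
Side s = 2 mm
A cube has 6 square faces.
Formula: SA = 6 * s^2
s^2 = 4
SA = 6 * 4
SA = 24
24 mm^2


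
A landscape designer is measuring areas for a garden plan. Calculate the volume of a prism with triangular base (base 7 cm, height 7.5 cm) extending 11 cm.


Shape: triangular prism
Triangle base = 7 cm, triangle height = 7.5 cm, prism length L = 11 cm
Formula: V = (1/2 * b * h_tri) * L
Cross-section area = 0.5 * 7 * 7.5 = 26.25
V = 26.25 * 11
V = 288.75
288.75 cm^3


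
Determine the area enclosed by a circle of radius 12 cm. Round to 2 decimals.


Shape: circle
Radius r = 12 cm
Formula: A = pi * r^2
r^2 = 12^2 = 144
A = pi * 144
A = 452.39
452.39 cm^2


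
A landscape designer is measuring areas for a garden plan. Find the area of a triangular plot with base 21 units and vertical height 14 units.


Shape: triangle
Base b = 21 units, Height h = 14 units
Formula: A = (1/2) * b * h
A = 0.5 * 21 * 14
A = 0.5 * 294
A = 147
147 units^2


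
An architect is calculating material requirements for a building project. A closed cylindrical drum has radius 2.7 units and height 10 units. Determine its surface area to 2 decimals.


Shape: closed cylinder
Radius r = 2.7 units, Height h = 10 units
Formula: SA = 2*pi*r^2 + 2*pi*r*h = 2*pi*r*(r + h)
r + h = 12.7
2 * r * (r + h) = 2 * 2.7 * 12.7 = 68.58
SA = 68.58 * pi
SA = 215.45
215.45 units^2


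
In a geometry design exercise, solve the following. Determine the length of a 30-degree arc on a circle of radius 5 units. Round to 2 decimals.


Shape: circular arc
Radius r = 5 units, Angle = 30 degrees
Formula: L = (angle/360) * 2 * pi * r
2 * pi * r = 10 * pi
L = (30/360) * 10 * pi
L = 0.833333 * pi
L = 2.62
2.62 units


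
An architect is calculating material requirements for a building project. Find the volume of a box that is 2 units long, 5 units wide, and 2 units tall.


Shape: rectangular prism
l = 2 units, w = 5 units, h = 2 units
Formula: V = l * w * h
V = 2 * 5 * 2
V = 10 * 2
V = 20
20 units^3
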